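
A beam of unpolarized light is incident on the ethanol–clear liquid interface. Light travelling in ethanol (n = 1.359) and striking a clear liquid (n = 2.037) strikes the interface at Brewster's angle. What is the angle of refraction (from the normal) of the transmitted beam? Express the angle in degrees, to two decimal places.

θ_t ≈ 33.71°

First find Brewster's angle: tan θ_B = 2.037/1.359 = 1.4989, giving θ_B = 56.29°.
At Brewster's angle the reflected and refracted rays are perpendicular, so θ_t = 90° − θ_B = 90° − 56.29° = 33.71°.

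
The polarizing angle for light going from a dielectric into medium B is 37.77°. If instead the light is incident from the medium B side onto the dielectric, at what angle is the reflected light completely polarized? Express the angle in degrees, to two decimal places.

The two Brewster angles are complementary: θ_B' = 90° − θ_B = 90° − 37.77° = 52.23°.

θ_B' ≈ 52.23°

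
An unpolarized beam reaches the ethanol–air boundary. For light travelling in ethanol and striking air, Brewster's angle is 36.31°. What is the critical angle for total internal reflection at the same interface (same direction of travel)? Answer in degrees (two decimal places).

θ_c ≈ 47.29°

n₂/n₁ = tan 36.31° = 0.7348; the critical angle satisfies sin θ_c = n₂/n₁.
θ_c = arcsin(0.7348) = 47.29°.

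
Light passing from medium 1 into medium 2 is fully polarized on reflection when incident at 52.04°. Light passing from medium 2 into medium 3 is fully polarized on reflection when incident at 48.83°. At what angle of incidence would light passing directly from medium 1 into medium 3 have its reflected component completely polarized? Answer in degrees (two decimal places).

θ_B ≈ 55.70°

tan θ_B(1→2) = n₂/n₁ = tan 52.04° = 1.2818.
tan θ_B(2→3) = n₃/n₂ = tan 48.83° = 1.1435.
So n₃/n₁ = (n₂/n₁)(n₃/n₂) = 1.2818 × 1.1435 = 1.4657.
θ_B(1→3) = arctan(1.4657) = 55.70°.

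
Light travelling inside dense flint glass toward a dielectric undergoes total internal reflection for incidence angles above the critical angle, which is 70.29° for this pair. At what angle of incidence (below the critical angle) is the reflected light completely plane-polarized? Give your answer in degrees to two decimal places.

At the critical angle sin θ_c = n₂/n₁, giving n₂/n₁ = sin 70.29° = 0.9414.
Then tan θ_B = n₂/n₁ = 0.9414, so θ_B = arctan 0.9414 = 43.27°.

θ_B ≈ 43.27°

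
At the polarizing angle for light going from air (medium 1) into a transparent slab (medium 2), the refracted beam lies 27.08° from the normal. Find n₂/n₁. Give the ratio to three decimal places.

n₂/n₁ ≈ 1.956

At Brewster incidence θ_B = 90° − θ_t = 90° − 27.08° = 62.92°.
Then n₂/n₁ = tan θ_B = tan 62.92° = 1.956.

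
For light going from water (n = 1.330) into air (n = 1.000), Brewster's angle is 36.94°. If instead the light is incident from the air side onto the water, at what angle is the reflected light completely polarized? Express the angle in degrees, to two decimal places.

tan θ_B' = n₁/n₂ = 1/tan θ_B, so θ_B' = 90° − θ_B.
θ_B' = 90° − 36.94° = 53.06°.

θ_B' ≈ 53.06°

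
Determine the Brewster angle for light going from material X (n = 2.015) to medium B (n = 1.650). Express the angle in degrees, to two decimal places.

θ_B ≈ 39.31°

Here n₂/n₁ = 1.650/2.015 = 0.8189, and Brewster's law gives tan θ_B = n₂/n₁.
θ_B = arctan(0.8189) = 39.31°.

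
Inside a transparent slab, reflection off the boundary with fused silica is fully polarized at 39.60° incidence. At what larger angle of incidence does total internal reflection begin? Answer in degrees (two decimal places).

θ_c ≈ 55.82°

tan θ_B = n₂/n₁ = tan 39.60° = 0.8273.
Total internal reflection: sin θ_c = n₂/n₁ = 0.8273.
θ_c = arcsin(0.8273) = 55.82°.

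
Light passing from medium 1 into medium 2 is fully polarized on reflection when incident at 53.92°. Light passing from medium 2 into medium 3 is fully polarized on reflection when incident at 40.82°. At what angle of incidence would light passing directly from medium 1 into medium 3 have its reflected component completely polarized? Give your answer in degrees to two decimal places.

Each Brewster angle gives a ratio: n₂/n₁ = tan 53.92° = 1.3723, n₃/n₂ = tan 40.82° = 0.8638.
Multiplying, n₃/n₁ = 1.3723 × 0.8638 = 1.1854, and θ_B(1→3) = arctan 1.1854 = 49.85°.

θ_B ≈ 49.85°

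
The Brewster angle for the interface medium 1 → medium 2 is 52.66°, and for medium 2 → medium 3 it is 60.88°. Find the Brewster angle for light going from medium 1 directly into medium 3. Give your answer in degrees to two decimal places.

θ_B ≈ 66.98°

tan θ_B(1→2) = n₂/n₁ = tan 52.66° = 1.3108.
tan θ_B(2→3) = n₃/n₂ = tan 60.88° = 1.7952.
So n₃/n₁ = (n₂/n₁)(n₃/n₂) = 1.3108 × 1.7952 = 2.3531.
θ_B(1→3) = arctan(2.3531) = 66.98°.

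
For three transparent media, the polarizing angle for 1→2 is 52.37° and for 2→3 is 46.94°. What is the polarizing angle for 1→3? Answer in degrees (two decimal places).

n₂/n₁ = tan 52.37° = 1.2971 and n₃/n₂ = tan 46.94° = 1.0701.
n₃/n₁ = 1.3881. Then tan θ_B(1→3) = n₃/n₁, so θ_B(1→3) = arctan(1.3881) = 54.23°.

θ_B ≈ 54.23°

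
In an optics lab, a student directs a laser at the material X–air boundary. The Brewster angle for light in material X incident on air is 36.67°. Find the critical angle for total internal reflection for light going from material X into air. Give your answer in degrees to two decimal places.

θ_c ≈ 48.12°

tan θ_B = n₂/n₁ = tan 36.67° = 0.7446.
Total internal reflection: sin θ_c = n₂/n₁ = 0.7446.
θ_c = arcsin(0.7446) = 48.12°.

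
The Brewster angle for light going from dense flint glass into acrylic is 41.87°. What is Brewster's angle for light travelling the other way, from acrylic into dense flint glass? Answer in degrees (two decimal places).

tan θ_B' = n₁/n₂ = 1/tan θ_B, so θ_B' = 90° − θ_B.
θ_B' = 90° − 41.87° = 48.13°.

θ_B' ≈ 48.13°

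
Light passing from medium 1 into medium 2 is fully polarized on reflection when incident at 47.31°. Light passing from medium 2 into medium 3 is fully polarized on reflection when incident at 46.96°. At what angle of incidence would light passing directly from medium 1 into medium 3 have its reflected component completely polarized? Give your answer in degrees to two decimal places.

θ_B ≈ 49.26°

n₂/n₁ = tan 47.31° = 1.0841 and n₃/n₂ = tan 46.96° = 1.0709.
Multiplying, n₃/n₁ = 1.0841 × 1.0709 = 1.1609, and θ_B(1→3) = arctan 1.1609 = 49.26°.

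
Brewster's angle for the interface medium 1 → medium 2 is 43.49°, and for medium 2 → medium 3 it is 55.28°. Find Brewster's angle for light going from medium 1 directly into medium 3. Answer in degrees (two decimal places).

θ_B ≈ 53.85°

tan θ_B(1→2) = n₂/n₁ = tan 43.49° = 0.9486.
tan θ_B(2→3) = n₃/n₂ = tan 55.28° = 1.4431.
Multiplying, n₃/n₁ = 0.9486 × 1.4431 = 1.3690, and θ_B(1→3) = arctan 1.3690 = 53.85°.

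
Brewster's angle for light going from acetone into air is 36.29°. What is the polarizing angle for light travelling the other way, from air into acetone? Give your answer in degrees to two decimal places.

θ_B' ≈ 53.71°

The two Brewster angles are complementary: θ_B' = 90° − θ_B = 90° − 36.29° = 53.71°.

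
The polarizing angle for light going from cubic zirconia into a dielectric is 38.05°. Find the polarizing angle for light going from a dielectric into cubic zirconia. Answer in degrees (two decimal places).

θ_B' ≈ 51.95°

The two Brewster angles are complementary: θ_B' = 90° − θ_B = 90° − 38.05° = 51.95°.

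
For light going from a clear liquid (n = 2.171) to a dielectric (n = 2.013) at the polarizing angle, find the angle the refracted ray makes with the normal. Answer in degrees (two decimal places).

First find Brewster's angle: tan θ_B = 2.013/2.171 = 0.9272, giving θ_B = 42.84°.
The refracted ray is perpendicular to the reflected ray, so θ_t = 90° − θ_B = 47.16°.

θ_t ≈ 47.16°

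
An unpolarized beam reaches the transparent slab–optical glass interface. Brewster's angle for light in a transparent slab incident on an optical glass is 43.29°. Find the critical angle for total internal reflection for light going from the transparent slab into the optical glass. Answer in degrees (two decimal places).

From Brewster, n₂/n₁ = tan θ_B = tan 43.29° = 0.9420.
Then sin θ_c = n₂/n₁ = 0.9420, so θ_c = arcsin 0.9420 = 70.39°.

θ_c ≈ 70.39°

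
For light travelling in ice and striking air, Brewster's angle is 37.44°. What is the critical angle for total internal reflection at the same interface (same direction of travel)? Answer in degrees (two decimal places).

tan θ_B = n₂/n₁ = tan 37.44° = 0.7657.
Total internal reflection: sin θ_c = n₂/n₁ = 0.7657.
θ_c = arcsin(0.7657) = 49.97°.

θ_c ≈ 49.97°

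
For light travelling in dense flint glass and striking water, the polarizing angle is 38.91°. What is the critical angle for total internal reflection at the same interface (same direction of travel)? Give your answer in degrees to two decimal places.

θ_c ≈ 53.82°

n₂/n₁ = tan 38.91° = 0.8072; the critical angle satisfies sin θ_c = n₂/n₁.
θ_c = arcsin(0.8072) = 53.82°.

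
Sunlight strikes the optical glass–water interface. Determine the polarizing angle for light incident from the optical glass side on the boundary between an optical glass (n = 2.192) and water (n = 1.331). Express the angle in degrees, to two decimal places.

θ_B ≈ 31.27°

Brewster's condition: tan θ_B = n₂/n₁ = 1.331/2.192 = 0.6072. Taking the arctangent, θ_B = 31.27°.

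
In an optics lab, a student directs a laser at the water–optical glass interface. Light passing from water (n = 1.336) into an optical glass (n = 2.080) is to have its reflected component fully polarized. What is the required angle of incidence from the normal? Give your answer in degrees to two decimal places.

Brewster's condition: tan θ_B = n₂/n₁ = 2.080/1.336 = 1.5569.
So θ_B = arctan 1.5569 = 57.29°.

θ_B ≈ 57.29°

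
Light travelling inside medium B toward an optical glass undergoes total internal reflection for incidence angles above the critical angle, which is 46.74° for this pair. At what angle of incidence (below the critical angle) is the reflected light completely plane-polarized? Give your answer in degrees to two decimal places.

At the critical angle sin θ_c = n₂/n₁, giving n₂/n₁ = sin 46.74° = 0.7283.
Then tan θ_B = n₂/n₁ = 0.7283, so θ_B = arctan 0.7283 = 36.06°.

θ_B ≈ 36.06°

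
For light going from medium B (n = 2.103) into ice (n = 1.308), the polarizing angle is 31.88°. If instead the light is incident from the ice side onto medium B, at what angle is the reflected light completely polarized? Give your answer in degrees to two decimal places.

θ_B' ≈ 58.12°

The two Brewster angles are complementary: θ_B' = 90° − θ_B = 90° − 31.88° = 58.12°.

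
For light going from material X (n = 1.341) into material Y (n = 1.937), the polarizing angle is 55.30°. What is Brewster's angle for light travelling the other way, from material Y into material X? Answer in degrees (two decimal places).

θ_B' ≈ 34.70°

tan θ_B' = n₁/n₂ = 1/tan θ_B, so θ_B' = 90° − θ_B.
θ_B' = 90° − 55.30° = 34.70°.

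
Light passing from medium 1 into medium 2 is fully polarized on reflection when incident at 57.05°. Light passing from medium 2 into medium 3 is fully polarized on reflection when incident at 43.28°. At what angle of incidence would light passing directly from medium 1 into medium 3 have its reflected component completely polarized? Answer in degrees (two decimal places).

θ_B ≈ 55.46°

tan θ_B(1→2) = n₂/n₁ = tan 57.05° = 1.5428.
tan θ_B(2→3) = n₃/n₂ = tan 43.28° = 0.9417.
Multiplying, n₃/n₁ = 1.5428 × 0.9417 = 1.4529, and θ_B(1→3) = arctan 1.4529 = 55.46°.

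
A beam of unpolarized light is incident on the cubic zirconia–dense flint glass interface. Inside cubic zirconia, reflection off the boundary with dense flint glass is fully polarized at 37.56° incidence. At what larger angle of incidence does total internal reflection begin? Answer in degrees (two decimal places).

θ_c ≈ 50.26°

n₂/n₁ = tan 37.56° = 0.7690; the critical angle satisfies sin θ_c = n₂/n₁.
θ_c = arcsin(0.7690) = 50.26°.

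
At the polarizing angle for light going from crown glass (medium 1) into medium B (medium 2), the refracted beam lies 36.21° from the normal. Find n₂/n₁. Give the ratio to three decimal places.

n₂/n₁ ≈ 1.366

θ_B + θ_t = 90°, so θ_B = 90° − 36.21° = 53.79°.
Then n₂/n₁ = tan θ_B = tan 53.79° = 1.366.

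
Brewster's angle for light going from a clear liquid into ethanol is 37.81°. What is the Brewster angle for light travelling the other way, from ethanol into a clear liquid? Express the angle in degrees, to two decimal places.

θ_B' ≈ 52.19°

The two Brewster angles are complementary: θ_B' = 90° − θ_B = 90° − 37.81° = 52.19°.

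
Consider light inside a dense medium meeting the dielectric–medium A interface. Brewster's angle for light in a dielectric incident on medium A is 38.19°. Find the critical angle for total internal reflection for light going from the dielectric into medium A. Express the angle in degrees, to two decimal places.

θ_c ≈ 51.87°

n₂/n₁ = tan 38.19° = 0.7866; the critical angle satisfies sin θ_c = n₂/n₁.
θ_c = arcsin(0.7866) = 51.87°.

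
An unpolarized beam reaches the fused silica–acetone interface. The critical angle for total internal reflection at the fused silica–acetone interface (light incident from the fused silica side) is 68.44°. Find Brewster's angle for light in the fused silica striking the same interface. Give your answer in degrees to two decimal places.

θ_B ≈ 42.92°

sin θ_c = n₂/n₁, so n₂/n₁ = sin 68.44° = 0.9300.
Brewster: tan θ_B = n₂/n₁ = 0.9300.
θ_B = arctan(0.9300) = 42.92°.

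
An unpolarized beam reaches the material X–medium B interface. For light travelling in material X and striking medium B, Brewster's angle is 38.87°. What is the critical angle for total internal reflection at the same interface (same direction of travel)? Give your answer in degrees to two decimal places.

θ_c ≈ 53.71°

From Brewster, n₂/n₁ = tan θ_B = tan 38.87° = 0.8060.
Then sin θ_c = n₂/n₁ = 0.8060, so θ_c = arcsin 0.8060 = 53.71°.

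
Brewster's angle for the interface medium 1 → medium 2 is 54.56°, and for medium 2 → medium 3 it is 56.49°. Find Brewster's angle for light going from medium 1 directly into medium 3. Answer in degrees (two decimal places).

θ_B ≈ 64.77°

tan θ_B(1→2) = n₂/n₁ = tan 54.56° = 1.4051.
tan θ_B(2→3) = n₃/n₂ = tan 56.49° = 1.5103.
n₃/n₁ = 2.1220. Then tan θ_B(1→3) = n₃/n₁, so θ_B(1→3) = arctan(2.1220) = 64.77°.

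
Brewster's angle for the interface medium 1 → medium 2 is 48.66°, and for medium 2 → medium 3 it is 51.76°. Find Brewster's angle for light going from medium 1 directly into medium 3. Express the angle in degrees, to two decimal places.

θ_B ≈ 55.27°

n₂/n₁ = tan 48.66° = 1.1367 and n₃/n₂ = tan 51.76° = 1.2689.
Multiplying, n₃/n₁ = 1.1367 × 1.2689 = 1.4424, and θ_B(1→3) = arctan 1.4424 = 55.27°.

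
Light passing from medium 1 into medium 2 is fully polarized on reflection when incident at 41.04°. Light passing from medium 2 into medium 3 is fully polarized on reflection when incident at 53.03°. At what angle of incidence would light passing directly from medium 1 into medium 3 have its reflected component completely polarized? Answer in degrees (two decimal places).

tan θ_B(1→2) = n₂/n₁ = tan 41.04° = 0.8705.
tan θ_B(2→3) = n₃/n₂ = tan 53.03° = 1.3285.
Multiplying, n₃/n₁ = 0.8705 × 1.3285 = 1.1565, and θ_B(1→3) = arctan 1.1565 = 49.15°.

θ_B ≈ 49.15°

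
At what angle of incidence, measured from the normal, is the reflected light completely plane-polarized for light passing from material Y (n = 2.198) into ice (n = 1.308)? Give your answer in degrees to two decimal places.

θ_B ≈ 30.76°

The reflected p-component vanishes when tan θ_B = n₂/n₁.
Here n₂/n₁ = 1.308/2.198 = 0.5951, and Brewster's law gives tan θ_B = n₂/n₁. Taking the arctangent, θ_B = 30.76°.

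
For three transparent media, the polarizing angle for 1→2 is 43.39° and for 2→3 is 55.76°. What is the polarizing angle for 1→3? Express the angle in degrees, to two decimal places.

tan θ_B(1→2) = n₂/n₁ = tan 43.39° = 0.9453.
tan θ_B(2→3) = n₃/n₂ = tan 55.76° = 1.4692.
n₃/n₁ = 1.3889. Then tan θ_B(1→3) = n₃/n₁, so θ_B(1→3) = arctan(1.3889) = 54.25°.

θ_B ≈ 54.25°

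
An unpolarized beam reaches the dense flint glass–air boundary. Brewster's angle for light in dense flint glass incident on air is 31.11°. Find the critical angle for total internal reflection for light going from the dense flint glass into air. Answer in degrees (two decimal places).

tan θ_B = n₂/n₁ = tan 31.11° = 0.6035.
Total internal reflection: sin θ_c = n₂/n₁ = 0.6035.
θ_c = arcsin(0.6035) = 37.12°.

θ_c ≈ 37.12°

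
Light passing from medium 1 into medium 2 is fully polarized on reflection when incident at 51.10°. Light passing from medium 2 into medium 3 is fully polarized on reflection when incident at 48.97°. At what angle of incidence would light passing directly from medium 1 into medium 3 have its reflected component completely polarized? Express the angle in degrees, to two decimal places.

θ_B ≈ 54.92°

Each Brewster angle gives a ratio: n₂/n₁ = tan 51.10° = 1.2393, n₃/n₂ = tan 48.97° = 1.1492.
So n₃/n₁ = (n₂/n₁)(n₃/n₂) = 1.2393 × 1.1492 = 1.4242.
θ_B(1→3) = arctan(1.4242) = 54.92°.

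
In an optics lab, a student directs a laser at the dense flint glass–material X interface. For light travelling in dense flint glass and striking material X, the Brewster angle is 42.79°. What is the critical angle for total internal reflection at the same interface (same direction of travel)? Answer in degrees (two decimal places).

θ_c ≈ 67.77°

From Brewster, n₂/n₁ = tan θ_B = tan 42.79° = 0.9257.
Then sin θ_c = n₂/n₁ = 0.9257, so θ_c = arcsin 0.9257 = 67.77°.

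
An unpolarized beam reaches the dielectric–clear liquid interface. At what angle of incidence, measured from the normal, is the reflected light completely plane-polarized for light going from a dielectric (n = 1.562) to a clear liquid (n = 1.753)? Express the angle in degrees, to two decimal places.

At Brewster's angle the reflected and refracted rays are perpendicular, which with Snell's law gives tan θ_B = n₂/n₁.
Brewster's condition: tan θ_B = n₂/n₁ = 1.753/1.562 = 1.1223.
So θ_B = arctan 1.1223 = 48.30°.

θ_B ≈ 48.30°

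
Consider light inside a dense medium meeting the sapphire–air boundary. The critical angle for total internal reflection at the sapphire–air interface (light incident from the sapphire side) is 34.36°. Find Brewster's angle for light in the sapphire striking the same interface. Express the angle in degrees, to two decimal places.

θ_B ≈ 29.44°

sin θ_c = n₂/n₁, so n₂/n₁ = sin 34.36° = 0.5644.
Brewster: tan θ_B = n₂/n₁ = 0.5644.
θ_B = arctan(0.5644) = 29.44°.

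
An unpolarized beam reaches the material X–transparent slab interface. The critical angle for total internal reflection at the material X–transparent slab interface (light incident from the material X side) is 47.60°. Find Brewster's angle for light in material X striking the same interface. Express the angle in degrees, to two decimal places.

θ_B ≈ 36.44°

n₂/n₁ = sin θ_c = sin 47.60° = 0.7385.
tan θ_B equals the same ratio, so θ_B = arctan(0.7385) = 36.44°.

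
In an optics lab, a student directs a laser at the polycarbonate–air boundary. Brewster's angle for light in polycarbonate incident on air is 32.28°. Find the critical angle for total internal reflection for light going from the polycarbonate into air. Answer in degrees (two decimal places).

θ_c ≈ 39.17°

tan θ_B = n₂/n₁ = tan 32.28° = 0.6317.
Total internal reflection: sin θ_c = n₂/n₁ = 0.6317.
θ_c = arcsin(0.6317) = 39.17°.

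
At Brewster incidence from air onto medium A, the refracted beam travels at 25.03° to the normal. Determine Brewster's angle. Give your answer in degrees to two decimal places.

θ_B ≈ 64.97°

Since the reflected and refracted rays are at right angles at the polarizing angle, θ_B + θ_t = 90°.
θ_B = 90° − 25.03° = 64.97°.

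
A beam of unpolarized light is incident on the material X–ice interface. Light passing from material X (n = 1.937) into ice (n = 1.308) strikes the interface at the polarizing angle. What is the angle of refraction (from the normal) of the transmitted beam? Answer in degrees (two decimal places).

First find Brewster's angle: tan θ_B = 1.308/1.937 = 0.6753, giving θ_B = 34.03°.
At Brewster's angle the reflected and refracted rays are perpendicular, so θ_t = 90° − θ_B = 90° − 34.03° = 55.97°.

θ_t ≈ 55.97°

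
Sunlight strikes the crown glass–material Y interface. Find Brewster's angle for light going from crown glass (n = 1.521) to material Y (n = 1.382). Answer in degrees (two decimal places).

tan θ_B = n₂/n₁ = 1.382/1.521 = 0.9086.
So θ_B = arctan 0.9086 = 42.26°.

θ_B ≈ 42.26°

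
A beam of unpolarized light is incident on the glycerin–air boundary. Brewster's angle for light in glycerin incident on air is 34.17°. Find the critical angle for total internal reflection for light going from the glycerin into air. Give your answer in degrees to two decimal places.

θ_c ≈ 42.75°

tan θ_B = n₂/n₁ = tan 34.17° = 0.6788.
Total internal reflection: sin θ_c = n₂/n₁ = 0.6788.
θ_c = arcsin(0.6788) = 42.75°.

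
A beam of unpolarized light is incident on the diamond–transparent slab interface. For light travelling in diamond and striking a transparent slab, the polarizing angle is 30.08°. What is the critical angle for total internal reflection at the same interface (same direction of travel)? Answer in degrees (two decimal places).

θ_c ≈ 35.40°

From Brewster, n₂/n₁ = tan θ_B = tan 30.08° = 0.5792.
Then sin θ_c = n₂/n₁ = 0.5792, so θ_c = arcsin 0.5792 = 35.40°.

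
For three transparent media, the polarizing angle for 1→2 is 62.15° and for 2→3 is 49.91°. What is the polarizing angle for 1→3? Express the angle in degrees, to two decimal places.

θ_B ≈ 66.02°

tan θ_B(1→2) = n₂/n₁ = tan 62.15° = 1.8927.
tan θ_B(2→3) = n₃/n₂ = tan 49.91° = 1.1880.
n₃/n₁ = 2.2484. Then tan θ_B(1→3) = n₃/n₁, so θ_B(1→3) = arctan(2.2484) = 66.02°.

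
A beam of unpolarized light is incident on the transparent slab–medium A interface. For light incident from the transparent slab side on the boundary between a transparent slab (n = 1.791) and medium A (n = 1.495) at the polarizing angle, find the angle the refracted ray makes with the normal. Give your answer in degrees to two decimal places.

θ_t ≈ 50.15°

First find Brewster's angle: tan θ_B = 1.495/1.791 = 0.8347, giving θ_B = 39.85°.
The refracted ray is perpendicular to the reflected ray, so θ_t = 90° − θ_B = 50.15°.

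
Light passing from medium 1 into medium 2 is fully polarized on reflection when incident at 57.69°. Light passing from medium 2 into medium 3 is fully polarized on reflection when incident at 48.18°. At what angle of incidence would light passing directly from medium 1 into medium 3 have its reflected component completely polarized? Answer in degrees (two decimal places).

tan θ_B(1→2) = n₂/n₁ = tan 57.69° = 1.5812.
tan θ_B(2→3) = n₃/n₂ = tan 48.18° = 1.1177.
So n₃/n₁ = (n₂/n₁)(n₃/n₂) = 1.5812 × 1.1177 = 1.7673.
θ_B(1→3) = arctan(1.7673) = 60.50°.

θ_B ≈ 60.50°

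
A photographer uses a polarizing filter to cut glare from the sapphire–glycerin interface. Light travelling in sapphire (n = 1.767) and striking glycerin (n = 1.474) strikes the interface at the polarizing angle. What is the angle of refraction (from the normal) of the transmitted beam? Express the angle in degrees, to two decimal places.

θ_t ≈ 50.17°

tan θ_B = n₂/n₁ = 1.474/1.767 = 0.8342, so θ_B = 39.83°.
At Brewster's angle the reflected and refracted rays are perpendicular, so θ_t = 90° − θ_B = 90° − 39.83° = 50.17°.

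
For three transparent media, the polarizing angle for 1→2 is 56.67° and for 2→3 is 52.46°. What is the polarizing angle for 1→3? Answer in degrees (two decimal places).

θ_B ≈ 63.19°

tan θ_B(1→2) = n₂/n₁ = tan 56.67° = 1.5206.
tan θ_B(2→3) = n₃/n₂ = tan 52.46° = 1.3013.
n₃/n₁ = 1.9788. Then tan θ_B(1→3) = n₃/n₁, so θ_B(1→3) = arctan(1.9788) = 63.19°.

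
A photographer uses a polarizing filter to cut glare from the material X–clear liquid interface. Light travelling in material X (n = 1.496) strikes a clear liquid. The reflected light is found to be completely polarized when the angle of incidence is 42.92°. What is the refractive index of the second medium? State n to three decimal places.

Brewster's law: tan θ_B = n₂/n₁ (light incident in material X, refracted into a clear liquid).
n₂ = n₁ tan θ_B = 1.496 × tan 42.92° = 1.391.

n ≈ 1.391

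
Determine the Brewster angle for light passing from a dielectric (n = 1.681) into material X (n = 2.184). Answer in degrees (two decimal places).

θ_B ≈ 52.41°

The reflected p-component vanishes when tan θ_B = n₂/n₁.
tan θ_B = n₂/n₁ = 2.184/1.681 = 1.2992. Taking the arctangent, θ_B = 52.41°.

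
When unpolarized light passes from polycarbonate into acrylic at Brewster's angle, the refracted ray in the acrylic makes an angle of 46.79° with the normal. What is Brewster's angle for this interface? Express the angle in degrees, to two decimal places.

θ_B ≈ 43.21°

Brewster's condition makes the reflected and refracted beams perpendicular: θ_B + θ_t = 90°.
θ_B = 90° − 46.79° = 43.21°.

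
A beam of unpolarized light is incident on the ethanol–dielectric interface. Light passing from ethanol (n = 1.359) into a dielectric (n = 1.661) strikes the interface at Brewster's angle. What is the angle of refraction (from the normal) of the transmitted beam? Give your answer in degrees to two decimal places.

tan θ_B = n₂/n₁ = 1.661/1.359 = 1.2222, so θ_B = 50.71°.
At Brewster's angle the reflected and refracted rays are perpendicular, so θ_t = 90° − θ_B = 90° − 50.71° = 39.29°.

θ_t ≈ 39.29°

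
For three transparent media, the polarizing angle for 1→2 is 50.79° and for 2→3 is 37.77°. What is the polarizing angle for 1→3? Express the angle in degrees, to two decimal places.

θ_B ≈ 43.52°

Each Brewster angle gives a ratio: n₂/n₁ = tan 50.79° = 1.2257, n₃/n₂ = tan 37.77° = 0.7748.
Multiplying, n₃/n₁ = 1.2257 × 0.7748 = 0.9497, and θ_B(1→3) = arctan 0.9497 = 43.52°.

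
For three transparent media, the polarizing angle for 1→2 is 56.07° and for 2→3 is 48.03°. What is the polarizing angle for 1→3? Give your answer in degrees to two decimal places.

tan θ_B(1→2) = n₂/n₁ = tan 56.07° = 1.4865.
tan θ_B(2→3) = n₃/n₂ = tan 48.03° = 1.1118.
n₃/n₁ = 1.6526. Then tan θ_B(1→3) = n₃/n₁, so θ_B(1→3) = arctan(1.6526) = 58.82°.

θ_B ≈ 58.82°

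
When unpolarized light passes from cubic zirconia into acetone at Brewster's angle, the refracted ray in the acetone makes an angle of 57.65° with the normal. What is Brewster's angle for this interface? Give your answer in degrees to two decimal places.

θ_B ≈ 32.35°

Since the reflected and refracted rays are at right angles at the polarizing angle, θ_B + θ_t = 90°.
θ_B = 90° − 57.65° = 32.35°.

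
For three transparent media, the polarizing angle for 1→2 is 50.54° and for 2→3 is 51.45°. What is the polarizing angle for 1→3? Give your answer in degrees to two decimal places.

Each Brewster angle gives a ratio: n₂/n₁ = tan 50.54° = 1.2148, n₃/n₂ = tan 51.45° = 1.2549.
Multiplying, n₃/n₁ = 1.2148 × 1.2549 = 1.5245, and θ_B(1→3) = arctan 1.5245 = 56.74°.

θ_B ≈ 56.74°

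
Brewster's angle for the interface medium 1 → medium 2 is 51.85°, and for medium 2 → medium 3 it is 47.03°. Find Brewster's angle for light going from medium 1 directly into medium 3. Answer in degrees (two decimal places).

Each Brewster angle gives a ratio: n₂/n₁ = tan 51.85° = 1.2731, n₃/n₂ = tan 47.03° = 1.0735.
n₃/n₁ = 1.3666. Then tan θ_B(1→3) = n₃/n₁, so θ_B(1→3) = arctan(1.3666) = 53.81°.

θ_B ≈ 53.81°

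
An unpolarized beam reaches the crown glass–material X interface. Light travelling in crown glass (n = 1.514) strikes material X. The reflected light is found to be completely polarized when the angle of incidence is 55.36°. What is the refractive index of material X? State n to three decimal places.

Brewster's law: tan θ_B = n₂/n₁ (light incident in crown glass, refracted into material X).
n₂ = n₁ tan θ_B = 1.514 × tan 55.36° = 2.191.

n ≈ 2.191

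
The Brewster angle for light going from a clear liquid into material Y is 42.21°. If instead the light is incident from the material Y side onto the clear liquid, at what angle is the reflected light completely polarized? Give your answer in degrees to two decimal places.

θ_B' ≈ 47.79°

tan θ_B' = n₁/n₂ = 1/tan θ_B, so θ_B' = 90° − θ_B.
θ_B' = 90° − 42.21° = 47.79°.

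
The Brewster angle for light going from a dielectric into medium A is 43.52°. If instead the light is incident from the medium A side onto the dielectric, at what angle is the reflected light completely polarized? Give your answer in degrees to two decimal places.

The two Brewster angles are complementary: θ_B' = 90° − θ_B = 90° − 43.52° = 46.48°.

θ_B' ≈ 46.48°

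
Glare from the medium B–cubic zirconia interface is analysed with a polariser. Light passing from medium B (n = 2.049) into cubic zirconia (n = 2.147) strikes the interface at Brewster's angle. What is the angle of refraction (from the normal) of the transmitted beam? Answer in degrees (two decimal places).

θ_t ≈ 43.66°

First find Brewster's angle: tan θ_B = 2.147/2.049 = 1.0478, giving θ_B = 46.34°.
At Brewster's angle the reflected and refracted rays are perpendicular, so θ_t = 90° − θ_B = 90° − 46.34° = 43.66°.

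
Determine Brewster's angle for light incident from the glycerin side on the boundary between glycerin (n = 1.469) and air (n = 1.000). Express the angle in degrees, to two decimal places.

θ_B ≈ 34.24°

Here n₂/n₁ = 1.000/1.469 = 0.6807, and Brewster's law gives tan θ_B = n₂/n₁.
So θ_B = arctan 0.6807 = 34.24°.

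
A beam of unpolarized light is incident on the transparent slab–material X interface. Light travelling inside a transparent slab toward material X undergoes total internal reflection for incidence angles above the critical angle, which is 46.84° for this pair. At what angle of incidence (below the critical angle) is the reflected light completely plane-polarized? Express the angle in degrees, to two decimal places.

θ_B ≈ 36.11°

At the critical angle sin θ_c = n₂/n₁, giving n₂/n₁ = sin 46.84° = 0.7294.
Then tan θ_B = n₂/n₁ = 0.7294, so θ_B = arctan 0.7294 = 36.11°.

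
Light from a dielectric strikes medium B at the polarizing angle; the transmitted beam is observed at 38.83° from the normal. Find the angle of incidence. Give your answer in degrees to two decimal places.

At Brewster's angle the reflected and refracted rays are perpendicular, so θ_B + θ_t = 90°.
θ_B = 90° − 38.83° = 51.17°.

θ_B ≈ 51.17°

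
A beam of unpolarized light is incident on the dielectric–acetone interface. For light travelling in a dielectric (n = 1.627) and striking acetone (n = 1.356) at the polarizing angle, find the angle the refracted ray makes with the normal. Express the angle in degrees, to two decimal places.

θ_t ≈ 50.19°

First find Brewster's angle: tan θ_B = 1.356/1.627 = 0.8334, giving θ_B = 39.81°.
Since θ_B + θ_t = 90° at Brewster incidence, θ_t = 90° − 39.81° = 50.19°.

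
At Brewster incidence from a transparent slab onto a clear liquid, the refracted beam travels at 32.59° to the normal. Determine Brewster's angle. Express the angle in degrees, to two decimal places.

θ_B ≈ 57.41°

At Brewster's angle the reflected and refracted rays are perpendicular, so θ_B + θ_t = 90°.
So θ_B = 90° − θ_t = 90° − 32.59° = 57.41°.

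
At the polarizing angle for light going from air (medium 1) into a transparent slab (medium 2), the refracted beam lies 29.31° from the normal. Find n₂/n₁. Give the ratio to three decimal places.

At Brewster incidence θ_B = 90° − θ_t = 90° − 29.31° = 60.69°.
Then n₂/n₁ = tan θ_B = tan 60.69° = 1.781.

n₂/n₁ ≈ 1.781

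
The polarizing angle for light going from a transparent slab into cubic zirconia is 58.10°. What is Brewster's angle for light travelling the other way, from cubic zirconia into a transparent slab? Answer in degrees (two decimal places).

θ_B' ≈ 31.90°

Reversing the direction swaps n₁ and n₂, so tan θ_B' = 1/tan θ_B and θ_B' = 90° − θ_B.
Hence θ_B' = 90° − 58.10° = 31.90°.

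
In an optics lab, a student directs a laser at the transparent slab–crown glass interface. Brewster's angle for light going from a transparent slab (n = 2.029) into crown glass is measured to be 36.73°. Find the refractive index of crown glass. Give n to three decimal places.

At Brewster's angle, tan θ_B = n₂/n₁ with n₁ on the incident side (a transparent slab) and n₂ on the transmitted side (crown glass).
n₂ = n₁ tan θ_B = 2.029 × tan 36.73° = 1.514.

n ≈ 1.514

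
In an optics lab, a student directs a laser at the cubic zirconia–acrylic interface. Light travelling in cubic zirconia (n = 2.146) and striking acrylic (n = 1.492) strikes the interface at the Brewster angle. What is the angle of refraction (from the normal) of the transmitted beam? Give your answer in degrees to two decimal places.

θ_t ≈ 55.19°

tan θ_B = n₂/n₁ = 1.492/2.146 = 0.6952, so θ_B = 34.81°.
The refracted ray is perpendicular to the reflected ray, so θ_t = 90° − θ_B = 55.19°.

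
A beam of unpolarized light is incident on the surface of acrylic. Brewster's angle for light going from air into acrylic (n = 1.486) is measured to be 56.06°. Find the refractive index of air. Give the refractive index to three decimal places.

n ≈ 1.000

Brewster's law: tan θ_B = n₂/n₁ (light incident in air, refracted into acrylic).
n₁ = n₂ / tan θ_B = 1.486 / tan 56.06° = 1.000.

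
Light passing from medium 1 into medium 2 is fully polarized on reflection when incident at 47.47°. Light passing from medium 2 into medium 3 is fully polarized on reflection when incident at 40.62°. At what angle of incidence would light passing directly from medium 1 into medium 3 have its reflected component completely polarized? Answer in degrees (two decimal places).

θ_B ≈ 43.08°

Each Brewster angle gives a ratio: n₂/n₁ = tan 47.47° = 1.0902, n₃/n₂ = tan 40.62° = 0.8577.
Multiplying, n₃/n₁ = 1.0902 × 0.8577 = 0.9350, and θ_B(1→3) = arctan 0.9350 = 43.08°.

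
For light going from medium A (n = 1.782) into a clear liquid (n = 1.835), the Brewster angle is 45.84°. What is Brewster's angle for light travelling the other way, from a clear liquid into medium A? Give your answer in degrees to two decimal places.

θ_B' ≈ 44.16°

The two Brewster angles are complementary: θ_B' = 90° − θ_B = 90° − 45.84° = 44.16°.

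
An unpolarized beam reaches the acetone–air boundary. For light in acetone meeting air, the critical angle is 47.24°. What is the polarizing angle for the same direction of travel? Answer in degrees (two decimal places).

n₂/n₁ = sin θ_c = sin 47.24° = 0.7342.
tan θ_B equals the same ratio, so θ_B = arctan(0.7342) = 36.29°.

θ_B ≈ 36.29°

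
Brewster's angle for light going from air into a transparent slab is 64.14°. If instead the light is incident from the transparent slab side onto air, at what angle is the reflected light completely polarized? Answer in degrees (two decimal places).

θ_B' ≈ 25.86°

The two Brewster angles are complementary: θ_B' = 90° − θ_B = 90° − 64.14° = 25.86°.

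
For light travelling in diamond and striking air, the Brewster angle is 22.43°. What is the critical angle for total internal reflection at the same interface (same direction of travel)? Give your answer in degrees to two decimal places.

θ_c ≈ 24.38°

n₂/n₁ = tan 22.43° = 0.4128; the critical angle satisfies sin θ_c = n₂/n₁.
θ_c = arcsin(0.4128) = 24.38°.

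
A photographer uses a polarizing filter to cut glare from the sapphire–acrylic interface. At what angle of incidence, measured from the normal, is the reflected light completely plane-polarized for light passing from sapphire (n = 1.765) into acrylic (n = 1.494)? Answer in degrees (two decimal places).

θ_B ≈ 40.25°

Here n₂/n₁ = 1.494/1.765 = 0.8465, and Brewster's law gives tan θ_B = n₂/n₁.
θ_B = arctan(0.8465) = 40.25°.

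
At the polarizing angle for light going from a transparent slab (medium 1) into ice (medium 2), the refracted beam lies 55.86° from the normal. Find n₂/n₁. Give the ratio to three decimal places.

At Brewster incidence θ_B = 90° − θ_t = 90° − 55.86° = 34.14°.
Then n₂/n₁ = tan θ_B = tan 34.14° = 0.678.

n₂/n₁ ≈ 0.678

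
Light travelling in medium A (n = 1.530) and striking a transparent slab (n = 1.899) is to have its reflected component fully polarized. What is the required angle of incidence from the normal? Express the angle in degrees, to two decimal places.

θ_B ≈ 51.14°

At Brewster's angle the reflected and refracted rays are perpendicular, which with Snell's law gives tan θ_B = n₂/n₁.
Brewster's condition: tan θ_B = n₂/n₁ = 1.899/1.530 = 1.2412.
θ_B = arctan(1.2412) = 51.14°.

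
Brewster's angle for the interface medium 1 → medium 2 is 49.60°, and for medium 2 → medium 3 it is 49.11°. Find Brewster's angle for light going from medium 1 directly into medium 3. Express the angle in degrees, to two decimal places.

θ_B ≈ 53.61°

Each Brewster angle gives a ratio: n₂/n₁ = tan 49.60° = 1.1750, n₃/n₂ = tan 49.11° = 1.1548.
Multiplying, n₃/n₁ = 1.1750 × 1.1548 = 1.3569, and θ_B(1→3) = arctan 1.3569 = 53.61°.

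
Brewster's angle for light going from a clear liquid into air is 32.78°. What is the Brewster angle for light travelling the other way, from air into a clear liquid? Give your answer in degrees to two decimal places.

θ_B' ≈ 57.22°

The two Brewster angles are complementary: θ_B' = 90° − θ_B = 90° − 32.78° = 57.22°.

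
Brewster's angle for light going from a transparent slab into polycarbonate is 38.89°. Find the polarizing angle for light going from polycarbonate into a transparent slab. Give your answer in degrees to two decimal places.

Reversing the direction swaps n₁ and n₂, so tan θ_B' = 1/tan θ_B and θ_B' = 90° − θ_B.
Hence θ_B' = 90° − 38.89° = 51.11°.

θ_B' ≈ 51.11°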